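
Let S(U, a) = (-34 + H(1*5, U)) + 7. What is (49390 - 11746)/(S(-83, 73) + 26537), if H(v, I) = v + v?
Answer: 3137/2210 ≈ 1.4195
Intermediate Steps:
H(v, I) = 2*v
S(U, a) = -17 (S(U, a) = (-34 + 2*(1*5)) + 7 = (-34 + 2*5) + 7 = (-34 + 10) + 7 = -24 + 7 = -17)
(49390 - 11746)/(S(-83, 73) + 26537) = (49390 - 11746)/(-17 + 26537) = 37644/26520 = 37644*(1/26520) = 3137/2210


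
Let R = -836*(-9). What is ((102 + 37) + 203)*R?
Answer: 2573208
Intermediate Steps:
R = 7524
((102 + 37) + 203)*R = ((102 + 37) + 203)*7524 = (139 + 203)*7524 = 342*7524 = 2573208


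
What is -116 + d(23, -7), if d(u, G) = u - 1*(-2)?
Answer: -91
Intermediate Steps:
d(u, G) = 2 + u (d(u, G) = u + 2 = 2 + u)
-116 + d(23, -7) = -116 + (2 + 23) = -116 + 25 = -91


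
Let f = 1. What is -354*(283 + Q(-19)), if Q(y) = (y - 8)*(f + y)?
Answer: -272226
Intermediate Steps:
Q(y) = (1 + y)*(-8 + y) (Q(y) = (y - 8)*(1 + y) = (-8 + y)*(1 + y) = (1 + y)*(-8 + y))
-354*(283 + Q(-19)) = -354*(283 + (-8 + (-19)**2 - 7*(-19))) = -354*(283 + (-8 + 361 + 133)) = -354*(283 + 486) = -354*769 = -272226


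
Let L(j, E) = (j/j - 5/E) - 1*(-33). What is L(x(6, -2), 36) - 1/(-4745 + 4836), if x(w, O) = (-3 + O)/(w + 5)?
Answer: 110893/3276 ≈ 33.850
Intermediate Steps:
x(w, O) = (-3 + O)/(5 + w)
L(j, E) = 34 - 5/E (L(j, E) = (1 - 5/E) + 33 = 34 - 5/E)
L(x(6, -2), 36) - 1/(-4745 + 4836) = (34 - 5/36) - 1/(-4745 + 4836) = (34 - 5*1/36) - 1/91 = (34 - 5/36) - 1*1/91 = 1219/36 - 1/91 = 110893/3276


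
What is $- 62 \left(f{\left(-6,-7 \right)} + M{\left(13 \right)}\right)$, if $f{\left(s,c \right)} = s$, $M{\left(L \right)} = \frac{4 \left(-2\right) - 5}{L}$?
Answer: $434$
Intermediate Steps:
$M{\left(L \right)} = - \frac{13}{L}$ ($M{\left(L \right)} = \frac{-8 - 5}{L} = - \frac{13}{L}$)
$- 62 \left(f{\left(-6,-7 \right)} + M{\left(13 \right)}\right) = - 62 \left(-6 - \frac{13}{13}\right) = - 62 \left(-6 - 1\right) = \left(-62\right) \left(-7\right) = 434$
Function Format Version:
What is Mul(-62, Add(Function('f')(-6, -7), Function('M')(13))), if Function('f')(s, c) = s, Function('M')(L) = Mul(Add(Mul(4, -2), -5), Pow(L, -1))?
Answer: 434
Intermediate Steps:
Function('M')(L) = Mul(-13, Pow(L, -1)) (Function('M')(L) = Mul(Add(-8, -5), Pow(L, -1)) = Mul(-13, Pow(L, -1)))
Mul(-62, Add(Function('f')(-6, -7), Function('M')(13))) = Mul(-62, Add(-6, Mul(-13, Pow(13, -1)))) = Mul(-62, Add(-6, Mul(-13, Rational(1, 13)))) = Mul(-62, Add(-6, -1)) = Mul(-62, -7) = 434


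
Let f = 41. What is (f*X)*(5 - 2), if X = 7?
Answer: 861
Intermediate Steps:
(f*X)*(5 - 2) = (41*7)*(5 - 2) = 287*3 = 861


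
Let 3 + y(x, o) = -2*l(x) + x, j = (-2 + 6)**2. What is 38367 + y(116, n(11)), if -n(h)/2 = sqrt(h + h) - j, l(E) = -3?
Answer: 38486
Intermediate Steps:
j = 16 (j = 4**2 = 16)
n(h) = 32 - 2*sqrt(2)*sqrt(h) (n(h) = -2*(sqrt(h + h) - 1*16) = -2*(sqrt(2*h) - 16) = -2*(sqrt(2)*sqrt(h) - 16) = -2*(-16 + sqrt(2)*sqrt(h)) = 32 - 2*sqrt(2)*sqrt(h))
y(x, o) = 3 + x (y(x, o) = -3 + (-2*(-3) + x) = -3 + (6 + x) = 3 + x)
38367 + y(116, n(11)) = 38367 + (3 + 116) = 38367 + 119 = 38486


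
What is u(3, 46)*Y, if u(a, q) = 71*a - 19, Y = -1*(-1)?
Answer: 194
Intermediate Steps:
Y = 1
u(a, q) = -19 + 71*a
u(3, 46)*Y = (-19 + 71*3)*1 = (-19 + 213)*1 = 194*1 = 194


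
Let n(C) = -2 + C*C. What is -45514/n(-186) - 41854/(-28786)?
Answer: 4918974/35565103 ≈ 0.13831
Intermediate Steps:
n(C) = -2 + C**2
-45514/n(-186) - 41854/(-28786) = -45514/(-2 + (-186)**2) - 41854/(-28786) = -45514/(-2 + 34596) - 41854*(-1/28786) = -45514/34594 + 20927/14393 = -45514*1/34594 + 20927/14393 = -3251/2471 + 20927/14393 = 4918974/35565103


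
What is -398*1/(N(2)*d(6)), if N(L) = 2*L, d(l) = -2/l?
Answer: 597/2 ≈ 298.50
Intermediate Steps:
-398*1/(N(2)*d(6)) = -398/((-2/6)*(2*2)) = -398/(-2*⅙*4) = -398/((-⅓*4)) = -398/(-4/3) = -398*(-¾) = 597/2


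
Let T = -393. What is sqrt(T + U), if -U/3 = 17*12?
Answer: I*sqrt(1005) ≈ 31.702*I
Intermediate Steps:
U = -612 (U = -51*12 = -3*204 = -612)
sqrt(T + U) = sqrt(-393 - 612) = sqrt(-1005) = I*sqrt(1005)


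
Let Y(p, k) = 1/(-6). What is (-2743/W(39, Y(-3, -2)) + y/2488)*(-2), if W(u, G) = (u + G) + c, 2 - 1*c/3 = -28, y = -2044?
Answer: 10631879/240403 ≈ 44.225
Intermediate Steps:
c = 90 (c = 6 - 3*(-28) = 6 + 84 = 90)
Y(p, k) = -⅙
W(u, G) = 90 + G + u (W(u, G) = (u + G) + 90 = (G + u) + 90 = 90 + G + u)
(-2743/W(39, Y(-3, -2)) + y/2488)*(-2) = (-2743/(90 - ⅙ + 39) - 2044/2488)*(-2) = (-2743/773/6 - 2044*1/2488)*(-2) = (-2743*6/773 - 511/622)*(-2) = (-16458/773 - 511/622)*(-2) = -10631879/480806*(-2) = 10631879/240403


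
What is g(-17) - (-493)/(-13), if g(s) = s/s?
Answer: -480/13 ≈ -36.923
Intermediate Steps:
g(s) = 1
g(-17) - (-493)/(-13) = 1 - (-493)/(-13) = 1 - (-493)*(-1)/13 = 1 - 1*493/13 = 1 - 493/13 = -480/13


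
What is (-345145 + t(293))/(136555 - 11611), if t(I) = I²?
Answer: -5402/2603 ≈ -2.0753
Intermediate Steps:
(-345145 + t(293))/(136555 - 11611) = (-345145 + 293²)/(136555 - 11611) = (-345145 + 85849)/124944 = -259296*1/124944 = -5402/2603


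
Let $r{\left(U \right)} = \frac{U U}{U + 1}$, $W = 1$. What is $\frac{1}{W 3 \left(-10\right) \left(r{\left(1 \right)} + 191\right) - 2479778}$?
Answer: $- \frac{1}{2485523} \approx -4.0233 \cdot 10^{-7}$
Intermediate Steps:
$r{\left(U \right)} = \frac{U^{2}}{1 + U}$
$\frac{1}{W 3 \left(-10\right) \left(r{\left(1 \right)} + 191\right) - 2479778} = \frac{1}{1 \cdot 3 \left(-10\right) \left(\frac{1^{2}}{1 + 1} + 191\right) - 2479778} = \frac{1}{3 \left(-10\right) \left(1 \cdot \frac{1}{2} + 191\right) - 2479778} = \frac{1}{- 30 \left(1 \cdot \frac{1}{2} + 191\right) - 2479778} = \frac{1}{- 30 \left(\frac{1}{2} + 191\right) - 2479778} = \frac{1}{\left(-30\right) \frac{383}{2} - 2479778} = \frac{1}{-5745 - 2479778} = \frac{1}{-2485523} = - \frac{1}{2485523}$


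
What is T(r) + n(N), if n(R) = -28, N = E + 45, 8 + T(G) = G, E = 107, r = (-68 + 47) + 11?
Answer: -46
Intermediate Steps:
r = -10 (r = -21 + 11 = -10)
T(G) = -8 + G
N = 152 (N = 107 + 45 = 152)
T(r) + n(N) = (-8 - 10) - 28 = -18 - 28 = -46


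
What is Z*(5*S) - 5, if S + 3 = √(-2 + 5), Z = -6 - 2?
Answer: 115 - 40*√3 ≈ 45.718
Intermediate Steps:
Z = -8
S = -3 + √3 (S = -3 + √(-2 + 5) = -3 + √3 ≈ -1.2680)
Z*(5*S) - 5 = -40*(-3 + √3) - 5 = -8*(-15 + 5*√3) - 5 = (120 - 40*√3) - 5 = 115 - 40*√3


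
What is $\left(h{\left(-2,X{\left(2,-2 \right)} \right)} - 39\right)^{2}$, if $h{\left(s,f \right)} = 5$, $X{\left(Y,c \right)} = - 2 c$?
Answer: $1156$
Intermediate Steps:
$\left(h{\left(-2,X{\left(2,-2 \right)} \right)} - 39\right)^{2} = \left(5 - 39\right)^{2} = \left(-34\right)^{2} = 1156$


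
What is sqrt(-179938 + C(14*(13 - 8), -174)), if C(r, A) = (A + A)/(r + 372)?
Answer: 2*I*sqrt(2197097578)/221 ≈ 424.19*I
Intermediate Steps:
C(r, A) = 2*A/(372 + r) (C(r, A) = (2*A)/(372 + r) = 2*A/(372 + r))
sqrt(-179938 + C(14*(13 - 8), -174)) = sqrt(-179938 + 2*(-174)/(372 + 14*(13 - 8))) = sqrt(-179938 + 2*(-174)/(372 + 14*5)) = sqrt(-179938 + 2*(-174)/(372 + 70)) = sqrt(-179938 + 2*(-174)/442) = sqrt(-179938 + 2*(-174)*(1/442)) = sqrt(-179938 - 174/221) = sqrt(-39766472/221) = 2*I*sqrt(2197097578)/221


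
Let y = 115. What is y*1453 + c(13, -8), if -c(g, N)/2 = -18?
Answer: 167131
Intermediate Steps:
c(g, N) = 36 (c(g, N) = -2*(-18) = 36)
y*1453 + c(13, -8) = 115*1453 + 36 = 167095 + 36 = 167131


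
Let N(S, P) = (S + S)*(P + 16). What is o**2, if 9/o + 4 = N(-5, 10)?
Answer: 9/7744 ≈ 0.0011622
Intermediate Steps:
N(S, P) = 2*S*(16 + P) (N(S, P) = (2*S)*(16 + P) = 2*S*(16 + P))
o = -3/88 (o = 9/(-4 + 2*(-5)*(16 + 10)) = 9/(-4 + 2*(-5)*26) = 9/(-4 - 260) = 9/(-264) = 9*(-1/264) = -3/88 ≈ -0.034091)
o**2 = (-3/88)**2 = 9/7744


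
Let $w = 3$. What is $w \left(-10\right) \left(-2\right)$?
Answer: $60$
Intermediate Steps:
$w \left(-10\right) \left(-2\right) = 3 \left(-10\right) \left(-2\right) = \left(-30\right) \left(-2\right) = 60$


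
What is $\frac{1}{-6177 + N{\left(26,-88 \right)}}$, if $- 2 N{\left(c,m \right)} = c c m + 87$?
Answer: $\frac{2}{47047} \approx 4.2511 \cdot 10^{-5}$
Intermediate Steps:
$N{\left(c,m \right)} = - \frac{87}{2} - \frac{m c^{2}}{2}$ ($N{\left(c,m \right)} = - \frac{c c m + 87}{2} = - \frac{c^{2} m + 87}{2} = - \frac{m c^{2} + 87}{2} = - \frac{87 + m c^{2}}{2} = - \frac{87}{2} - \frac{m c^{2}}{2}$)
$\frac{1}{-6177 + N{\left(26,-88 \right)}} = \frac{1}{-6177 - \left(\frac{87}{2} - 44 \cdot 26^{2}\right)} = \frac{1}{-6177 - \left(\frac{87}{2} - 29744\right)} = \frac{1}{-6177 + \left(- \frac{87}{2} + 29744\right)} = \frac{1}{-6177 + \frac{59401}{2}} = \frac{1}{\frac{47047}{2}} = \frac{2}{47047}$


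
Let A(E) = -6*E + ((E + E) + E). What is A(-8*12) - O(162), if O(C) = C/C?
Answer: 287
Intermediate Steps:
O(C) = 1
A(E) = -3*E (A(E) = -6*E + (2*E + E) = -6*E + 3*E = -3*E)
A(-8*12) - O(162) = -(-24)*12 - 1*1 = -3*(-96) - 1 = 288 - 1 = 287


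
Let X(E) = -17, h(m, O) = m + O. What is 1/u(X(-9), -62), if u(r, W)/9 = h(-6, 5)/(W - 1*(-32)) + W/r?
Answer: 170/5631 ≈ 0.030190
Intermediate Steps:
h(m, O) = O + m
u(r, W) = -9/(32 + W) + 9*W/r (u(r, W) = 9*((5 - 6)/(W - 1*(-32)) + W/r) = 9*(-1/(W + 32) + W/r) = 9*(-1/(32 + W) + W/r) = -9/(32 + W) + 9*W/r)
1/u(X(-9), -62) = 1/(9*((-62)² - 1*(-17) + 32*(-62))/(-17*(32 - 62))) = 1/(9*(-1/17)*(3844 + 17 - 1984)/(-30)) = 1/(9*(-1/17)*(-1/30)*1877) = 1/(5631/170) = 170/5631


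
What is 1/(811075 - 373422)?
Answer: 1/437653 ≈ 2.2849e-6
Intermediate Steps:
1/(811075 - 373422) = 1/437653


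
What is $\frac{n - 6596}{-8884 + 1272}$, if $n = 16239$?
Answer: $- \frac{9643}{7612} \approx -1.2668$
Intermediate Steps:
$\frac{n - 6596}{-8884 + 1272} = \frac{16239 - 6596}{-8884 + 1272} = \frac{9643}{-7612} = 9643 \left(- \frac{1}{7612}\right) = - \frac{9643}{7612}$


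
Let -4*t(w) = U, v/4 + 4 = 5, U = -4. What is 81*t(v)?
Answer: 81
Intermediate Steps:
v = 4 (v = -16 + 4*5 = -16 + 20 = 4)
t(w) = 1 (t(w) = -1/4*(-4) = 1)
81*t(v) = 81*1 = 81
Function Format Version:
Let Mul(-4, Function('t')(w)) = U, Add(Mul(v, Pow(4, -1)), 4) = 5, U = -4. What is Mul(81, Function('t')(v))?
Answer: 81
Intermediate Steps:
v = 4 (v = Add(-16, Mul(4, 5)) = Add(-16, 20) = 4)
Function('t')(w) = 1 (Function('t')(w) = Mul(Rational(-1, 4), -4) = 1)
Mul(81, Function('t')(v)) = Mul(81, 1) = 81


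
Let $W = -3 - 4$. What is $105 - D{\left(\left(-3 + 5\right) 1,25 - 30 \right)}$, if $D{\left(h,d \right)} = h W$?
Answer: $119$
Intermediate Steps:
$W = -7$ ($W = -3 - 4 = -7$)
$D{\left(h,d \right)} = - 7 h$ ($D{\left(h,d \right)} = h \left(-7\right) = - 7 h$)
$105 - D{\left(\left(-3 + 5\right) 1,25 - 30 \right)} = 105 - - 7 \left(-3 + 5\right) 1 = 105 - - 7 \cdot 2 \cdot 1 = 105 - \left(-7\right) 2 = 105 - -14 = 105 + 14 = 119$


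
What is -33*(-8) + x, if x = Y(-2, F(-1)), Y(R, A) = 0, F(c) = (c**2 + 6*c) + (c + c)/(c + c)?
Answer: 264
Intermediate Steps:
F(c) = 1 + c**2 + 6*c (F(c) = (c**2 + 6*c) + (2*c)/((2*c)) = (c**2 + 6*c) + (2*c)*(1/(2*c)) = (c**2 + 6*c) + 1 = 1 + c**2 + 6*c)
x = 0
-33*(-8) + x = -33*(-8) + 0 = 264 + 0 = 264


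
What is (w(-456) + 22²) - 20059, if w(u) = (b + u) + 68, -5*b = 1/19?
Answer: -1896486/95 ≈ -19963.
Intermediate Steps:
b = -1/95 (b = -⅕/19 = -⅕*1/19 = -1/95 ≈ -0.010526)
w(u) = 6459/95 + u (w(u) = (-1/95 + u) + 68 = 6459/95 + u)
(w(-456) + 22²) - 20059 = ((6459/95 - 456) + 22²) - 20059 = (-36861/95 + 484) - 20059 = 9119/95 - 20059 = -1896486/95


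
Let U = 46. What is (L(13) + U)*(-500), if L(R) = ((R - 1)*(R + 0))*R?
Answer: -1037000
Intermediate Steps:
L(R) = R²*(-1 + R) (L(R) = ((-1 + R)*R)*R = (R*(-1 + R))*R = R²*(-1 + R))
(L(13) + U)*(-500) = (13²*(-1 + 13) + 46)*(-500) = (169*12 + 46)*(-500) = (2028 + 46)*(-500) = 2074*(-500) = -1037000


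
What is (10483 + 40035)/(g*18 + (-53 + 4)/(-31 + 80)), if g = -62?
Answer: -50518/1117 ≈ -45.227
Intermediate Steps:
(10483 + 40035)/(g*18 + (-53 + 4)/(-31 + 80)) = (10483 + 40035)/(-62*18 + (-53 + 4)/(-31 + 80)) = 50518/(-1116 - 49/49) = 50518/(-1116 - 49*1/49) = 50518/(-1116 - 1) = 50518/(-1117) = 50518*(-1/1117) = -50518/1117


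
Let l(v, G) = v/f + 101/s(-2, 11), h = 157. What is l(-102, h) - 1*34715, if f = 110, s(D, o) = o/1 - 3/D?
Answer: -9544658/275 ≈ -34708.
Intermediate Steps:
s(D, o) = o - 3/D (s(D, o) = o*1 - 3/D = o - 3/D)
l(v, G) = 202/25 + v/110 (l(v, G) = v/110 + 101/(11 - 3/(-2)) = v*(1/110) + 101/(11 - 3*(-½)) = v/110 + 101/(11 + 3/2) = v/110 + 101/(25/2) = v/110 + 101*(2/25) = v/110 + 202/25 = 202/25 + v/110)
l(-102, h) - 1*34715 = (202/25 + (1/110)*(-102)) - 1*34715 = (202/25 - 51/55) - 34715 = 1967/275 - 34715 = -9544658/275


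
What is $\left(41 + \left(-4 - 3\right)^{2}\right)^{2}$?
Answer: $8100$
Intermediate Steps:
$\left(41 + \left(-4 - 3\right)^{2}\right)^{2} = \left(41 + \left(-7\right)^{2}\right)^{2} = \left(41 + 49\right)^{2} = 90^{2} = 8100$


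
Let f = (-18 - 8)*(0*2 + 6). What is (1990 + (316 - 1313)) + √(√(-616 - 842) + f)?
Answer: 993 + √(-156 + 27*I*√2) ≈ 994.52 + 12.582*I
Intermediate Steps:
f = -156 (f = -26*(0 + 6) = -26*6 = -156)
(1990 + (316 - 1313)) + √(√(-616 - 842) + f) = (1990 + (316 - 1313)) + √(√(-616 - 842) - 156) = (1990 - 997) + √(√(-1458) - 156) = 993 + √(27*I*√2 - 156) = 993 + √(-156 + 27*I*√2)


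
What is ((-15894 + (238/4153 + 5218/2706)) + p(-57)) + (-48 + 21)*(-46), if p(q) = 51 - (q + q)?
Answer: -81391426192/5619009 ≈ -14485.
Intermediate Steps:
p(q) = 51 - 2*q
((-15894 + (238/4153 + 5218/2706)) + p(-57)) + (-48 + 21)*(-46) = ((-15894 + (238/4153 + 5218/2706)) + (51 - 2*(-57))) + (-48 + 21)*(-46) = ((-15894 + (238*(1/4153) + 5218*(1/2706))) + (51 + 114)) - 27*(-46) = ((-15894 + (238/4153 + 2609/1353)) + 165) + 1242 = ((-15894 + 11157191/5619009) + 165) + 1242 = (-89297371855/5619009 + 165) + 1242 = -88370235370/5619009 + 1242 = -81391426192/5619009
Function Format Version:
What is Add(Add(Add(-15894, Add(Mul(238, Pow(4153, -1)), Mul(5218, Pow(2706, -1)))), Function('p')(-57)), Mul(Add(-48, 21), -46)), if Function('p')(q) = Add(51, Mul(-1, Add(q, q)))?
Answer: Rational(-81391426192, 5619009) ≈ -14485.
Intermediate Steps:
Function('p')(q) = Add(51, Mul(-2, q)) (Function('p')(q) = Add(51, Mul(-1, Mul(2, q))) = Add(51, Mul(-2, q)))
Add(Add(Add(-15894, Add(Mul(238, Pow(4153, -1)), Mul(5218, Pow(2706, -1)))), Function('p')(-57)), Mul(Add(-48, 21), -46)) = Add(Add(Add(-15894, Add(Mul(238, Pow(4153, -1)), Mul(5218, Pow(2706, -1)))), Add(51, Mul(-2, -57))), Mul(Add(-48, 21), -46)) = Add(Add(Add(-15894, Add(Mul(238, Rational(1, 4153)), Mul(5218, Rational(1, 2706)))), Add(51, 114)), Mul(-27, -46)) = Add(Add(Add(-15894, Add(Rational(238, 4153), Rational(2609, 1353))), 165), 1242) = Add(Add(Add(-15894, Rational(11157191, 5619009)), 165), 1242) = Add(Add(Rational(-89297371855, 5619009), 165), 1242) = Add(Rational(-88370235370, 5619009), 1242) = Rational(-81391426192, 5619009)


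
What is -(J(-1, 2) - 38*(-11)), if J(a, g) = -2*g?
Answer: -414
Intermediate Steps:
-(J(-1, 2) - 38*(-11)) = -(-2*2 - 38*(-11)) = -(-4 + 418) = -1*414 = -414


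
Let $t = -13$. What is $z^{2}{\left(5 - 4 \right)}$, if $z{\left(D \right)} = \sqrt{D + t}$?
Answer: $-12$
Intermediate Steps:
$z{\left(D \right)} = \sqrt{-13 + D}$ ($z{\left(D \right)} = \sqrt{D - 13} = \sqrt{-13 + D}$)
$z^{2}{\left(5 - 4 \right)} = \left(\sqrt{-13 + \left(5 - 4\right)}\right)^{2} = \left(\sqrt{-13 + 1}\right)^{2} = \left(\sqrt{-12}\right)^{2} = \left(2 i \sqrt{3}\right)^{2} = -12$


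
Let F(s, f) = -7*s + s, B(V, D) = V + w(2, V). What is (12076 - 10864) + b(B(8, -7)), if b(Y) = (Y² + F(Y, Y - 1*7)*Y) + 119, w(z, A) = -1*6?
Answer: 1311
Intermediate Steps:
w(z, A) = -6
B(V, D) = -6 + V (B(V, D) = V - 6 = -6 + V)
F(s, f) = -6*s
b(Y) = 119 - 5*Y² (b(Y) = (Y² + (-6*Y)*Y) + 119 = (Y² - 6*Y²) + 119 = -5*Y² + 119 = 119 - 5*Y²)
(12076 - 10864) + b(B(8, -7)) = (12076 - 10864) + (119 - 5*(-6 + 8)²) = 1212 + (119 - 5*2²) = 1212 + (119 - 5*4) = 1212 + (119 - 20) = 1212 + 99 = 1311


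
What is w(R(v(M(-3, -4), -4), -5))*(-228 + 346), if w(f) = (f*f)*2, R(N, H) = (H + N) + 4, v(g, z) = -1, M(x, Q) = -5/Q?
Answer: 944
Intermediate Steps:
R(N, H) = 4 + H + N
w(f) = 2*f² (w(f) = f²*2 = 2*f²)
w(R(v(M(-3, -4), -4), -5))*(-228 + 346) = (2*(4 - 5 - 1)²)*(-228 + 346) = (2*(-2)²)*118 = (2*4)*118 = 8*118 = 944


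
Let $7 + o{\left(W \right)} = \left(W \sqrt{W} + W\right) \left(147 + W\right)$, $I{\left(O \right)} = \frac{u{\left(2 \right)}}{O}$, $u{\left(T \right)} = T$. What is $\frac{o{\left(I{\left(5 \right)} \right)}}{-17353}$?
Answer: $- \frac{1299}{433825} - \frac{22 \sqrt{10}}{32375} \approx -0.0051432$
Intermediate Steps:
$I{\left(O \right)} = \frac{2}{O}$
$o{\left(W \right)} = -7 + \left(147 + W\right) \left(W + W^{\frac{3}{2}}\right)$ ($o{\left(W \right)} = -7 + \left(W \sqrt{W} + W\right) \left(147 + W\right) = -7 + \left(W^{\frac{3}{2}} + W\right) \left(147 + W\right) = -7 + \left(W + W^{\frac{3}{2}}\right) \left(147 + W\right) = -7 + \left(147 + W\right) \left(W + W^{\frac{3}{2}}\right)$)
$\frac{o{\left(I{\left(5 \right)} \right)}}{-17353} = \frac{-7 + \left(\frac{2}{5}\right)^{2} + \left(\frac{2}{5}\right)^{\frac{5}{2}} + 147 \cdot \frac{2}{5} + 147 \left(\frac{2}{5}\right)^{\frac{3}{2}}}{-17353} = \left(-7 + \left(2 \cdot \frac{1}{5}\right)^{2} + \left(2 \cdot \frac{1}{5}\right)^{\frac{5}{2}} + 147 \cdot 2 \cdot \frac{1}{5} + 147 \left(2 \cdot \frac{1}{5}\right)^{\frac{3}{2}}\right) \left(- \frac{1}{17353}\right) = \left(-7 + \left(\frac{2}{5}\right)^{2} + \left(\frac{2}{5}\right)^{\frac{5}{2}} + 147 \cdot \frac{2}{5} + 147 \left(\frac{2}{5}\right)^{\frac{3}{2}}\right) \left(- \frac{1}{17353}\right) = \left(-7 + \frac{4}{25} + \frac{4 \sqrt{10}}{125} + \frac{294}{5} + 147 \frac{2 \sqrt{10}}{25}\right) \left(- \frac{1}{17353}\right) = \left(-7 + \frac{4}{25} + \frac{4 \sqrt{10}}{125} + \frac{294}{5} + \frac{294 \sqrt{10}}{25}\right) \left(- \frac{1}{17353}\right) = \left(\frac{1299}{25} + \frac{1474 \sqrt{10}}{125}\right) \left(- \frac{1}{17353}\right) = - \frac{1299}{433825} - \frac{22 \sqrt{10}}{32375}$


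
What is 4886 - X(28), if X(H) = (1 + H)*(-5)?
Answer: 5031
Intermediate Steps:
X(H) = -5 - 5*H
4886 - X(28) = 4886 - (-5 - 5*28) = 4886 - (-5 - 140) = 4886 - 1*(-145) = 4886 + 145 = 5031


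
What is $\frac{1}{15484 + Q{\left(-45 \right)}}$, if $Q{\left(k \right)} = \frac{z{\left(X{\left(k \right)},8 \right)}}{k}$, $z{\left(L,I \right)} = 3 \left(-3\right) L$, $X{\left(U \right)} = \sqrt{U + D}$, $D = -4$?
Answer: $\frac{7900}{122323601} - \frac{5 i}{856265207} \approx 6.4583 \cdot 10^{-5} - 5.8393 \cdot 10^{-9} i$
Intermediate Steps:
$X{\left(U \right)} = \sqrt{-4 + U}$ ($X{\left(U \right)} = \sqrt{U - 4} = \sqrt{-4 + U}$)
$z{\left(L,I \right)} = - 9 L$
$Q{\left(k \right)} = - \frac{9 \sqrt{-4 + k}}{k}$ ($Q{\left(k \right)} = \frac{\left(-9\right) \sqrt{-4 + k}}{k} = - \frac{9 \sqrt{-4 + k}}{k}$)
$\frac{1}{15484 + Q{\left(-45 \right)}} = \frac{1}{15484 - \frac{9 \sqrt{-4 - 45}}{-45}} = \frac{1}{15484 - - \frac{\sqrt{-49}}{5}} = \frac{1}{15484 - - \frac{7 i}{5}} = \frac{1}{15484 + \frac{7 i}{5}} = \frac{25 \left(15484 - \frac{7 i}{5}\right)}{5993856449}$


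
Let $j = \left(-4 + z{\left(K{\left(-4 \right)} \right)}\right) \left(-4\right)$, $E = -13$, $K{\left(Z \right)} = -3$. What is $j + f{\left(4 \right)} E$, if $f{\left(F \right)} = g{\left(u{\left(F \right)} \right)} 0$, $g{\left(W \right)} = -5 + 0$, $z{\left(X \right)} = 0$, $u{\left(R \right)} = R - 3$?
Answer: $16$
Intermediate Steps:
$u{\left(R \right)} = -3 + R$
$g{\left(W \right)} = -5$
$j = 16$ ($j = \left(-4 + 0\right) \left(-4\right) = \left(-4\right) \left(-4\right) = 16$)
$f{\left(F \right)} = 0$ ($f{\left(F \right)} = \left(-5\right) 0 = 0$)
$j + f{\left(4 \right)} E = 16 + 0 \left(-13\right) = 16 + 0 = 16$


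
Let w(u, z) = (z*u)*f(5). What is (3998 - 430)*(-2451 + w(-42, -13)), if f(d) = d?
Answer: 995472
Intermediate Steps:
w(u, z) = 5*u*z (w(u, z) = (z*u)*5 = (u*z)*5 = 5*u*z)
(3998 - 430)*(-2451 + w(-42, -13)) = (3998 - 430)*(-2451 + 5*(-42)*(-13)) = 3568*(-2451 + 2730) = 3568*279 = 995472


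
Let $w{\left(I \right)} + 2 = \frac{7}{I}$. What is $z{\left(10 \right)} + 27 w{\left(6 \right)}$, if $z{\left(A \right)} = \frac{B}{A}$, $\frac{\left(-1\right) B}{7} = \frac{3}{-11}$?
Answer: $- \frac{1227}{55} \approx -22.309$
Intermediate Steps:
$w{\left(I \right)} = -2 + \frac{7}{I}$
$B = \frac{21}{11}$ ($B = - 7 \frac{3}{-11} = - 7 \cdot 3 \left(- \frac{1}{11}\right) = \left(-7\right) \left(- \frac{3}{11}\right) = \frac{21}{11} \approx 1.9091$)
$z{\left(A \right)} = \frac{21}{11 A}$
$z{\left(10 \right)} + 27 w{\left(6 \right)} = \frac{21}{11 \cdot 10} + 27 \left(-2 + \frac{7}{6}\right) = \frac{21}{11} \cdot \frac{1}{10} + 27 \left(-2 + 7 \cdot \frac{1}{6}\right) = \frac{21}{110} + 27 \left(-2 + \frac{7}{6}\right) = \frac{21}{110} + 27 \left(- \frac{5}{6}\right) = \frac{21}{110} - \frac{45}{2} = - \frac{1227}{55}$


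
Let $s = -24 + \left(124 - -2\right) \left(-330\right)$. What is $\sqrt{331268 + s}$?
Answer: $8 \sqrt{4526} \approx 538.2$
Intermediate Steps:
$s = -41604$ ($s = -24 + \left(124 + 2\right) \left(-330\right) = -24 + 126 \left(-330\right) = -24 - 41580 = -41604$)
$\sqrt{331268 + s} = \sqrt{331268 - 41604} = \sqrt{289664} = 8 \sqrt{4526}$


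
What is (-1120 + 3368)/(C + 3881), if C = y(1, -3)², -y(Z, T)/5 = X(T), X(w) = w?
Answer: 1124/2053 ≈ 0.54749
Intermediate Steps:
y(Z, T) = -5*T
C = 225 (C = (-5*(-3))² = 15² = 225)
(-1120 + 3368)/(C + 3881) = (-1120 + 3368)/(225 + 3881) = 2248/4106 = 2248*(1/4106) = 1124/2053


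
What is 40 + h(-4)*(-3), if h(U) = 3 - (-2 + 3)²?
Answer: 34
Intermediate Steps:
h(U) = 2 (h(U) = 3 - 1*1² = 3 - 1*1 = 3 - 1 = 2)
40 + h(-4)*(-3) = 40 + 2*(-3) = 40 - 6 = 34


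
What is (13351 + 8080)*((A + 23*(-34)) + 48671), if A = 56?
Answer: 1027509295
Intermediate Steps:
(13351 + 8080)*((A + 23*(-34)) + 48671) = (13351 + 8080)*((56 + 23*(-34)) + 48671) = 21431*((56 - 782) + 48671) = 21431*(-726 + 48671) = 21431*47945 = 1027509295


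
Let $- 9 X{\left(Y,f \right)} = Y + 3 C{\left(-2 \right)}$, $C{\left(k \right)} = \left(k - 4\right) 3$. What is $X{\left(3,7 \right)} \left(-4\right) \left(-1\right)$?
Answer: $\frac{68}{3} \approx 22.667$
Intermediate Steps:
$C{\left(k \right)} = -12 + 3 k$ ($C{\left(k \right)} = \left(-4 + k\right) 3 = -12 + 3 k$)
$X{\left(Y,f \right)} = 6 - \frac{Y}{9}$ ($X{\left(Y,f \right)} = - \frac{Y + 3 \left(-12 + 3 \left(-2\right)\right)}{9} = - \frac{Y + 3 \left(-12 - 6\right)}{9} = - \frac{Y + 3 \left(-18\right)}{9} = - \frac{Y - 54}{9} = - \frac{-54 + Y}{9} = 6 - \frac{Y}{9}$)
$X{\left(3,7 \right)} \left(-4\right) \left(-1\right) = \left(6 - \frac{1}{3}\right) \left(-4\right) \left(-1\right) = \frac{17}{3} \left(-4\right) \left(-1\right) = \left(- \frac{68}{3}\right) \left(-1\right) = \frac{68}{3}$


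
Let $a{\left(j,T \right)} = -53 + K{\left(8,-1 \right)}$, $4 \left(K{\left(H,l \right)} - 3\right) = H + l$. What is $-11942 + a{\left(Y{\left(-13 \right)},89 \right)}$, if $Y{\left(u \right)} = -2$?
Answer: $- \frac{47961}{4} \approx -11990.0$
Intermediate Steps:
$K{\left(H,l \right)} = 3 + \frac{H}{4} + \frac{l}{4}$ ($K{\left(H,l \right)} = 3 + \frac{H + l}{4} = 3 + \left(\frac{H}{4} + \frac{l}{4}\right) = 3 + \frac{H}{4} + \frac{l}{4}$)
$a{\left(j,T \right)} = - \frac{193}{4}$ ($a{\left(j,T \right)} = -53 + \left(3 + \frac{1}{4} \cdot 8 + \frac{1}{4} \left(-1\right)\right) = -53 + \left(3 + 2 - \frac{1}{4}\right) = -53 + \frac{19}{4} = - \frac{193}{4}$)
$-11942 + a{\left(Y{\left(-13 \right)},89 \right)} = -11942 - \frac{193}{4} = - \frac{47961}{4}$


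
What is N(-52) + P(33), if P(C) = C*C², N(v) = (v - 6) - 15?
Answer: 35864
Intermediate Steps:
N(v) = -21 + v (N(v) = (-6 + v) - 15 = -21 + v)
P(C) = C³
N(-52) + P(33) = (-21 - 52) + 33³ = -73 + 35937 = 35864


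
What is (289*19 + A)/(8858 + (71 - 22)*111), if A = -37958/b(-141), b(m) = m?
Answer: 812189/2015877 ≈ 0.40290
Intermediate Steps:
A = 37958/141 (A = -37958/(-141) = -37958*(-1/141) = 37958/141 ≈ 269.21)
(289*19 + A)/(8858 + (71 - 22)*111) = (289*19 + 37958/141)/(8858 + (71 - 22)*111) = (5491 + 37958/141)/(8858 + 49*111) = 812189/(141*(8858 + 5439)) = (812189/141)/14297 = (812189/141)*(1/14297) = 812189/2015877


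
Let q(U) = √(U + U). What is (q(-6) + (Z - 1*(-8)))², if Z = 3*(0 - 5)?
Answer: 37 - 28*I*√3 ≈ 37.0 - 48.497*I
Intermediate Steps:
Z = -15 (Z = 3*(-5) = -15)
q(U) = √2*√U (q(U) = √(2*U) = √2*√U)
(q(-6) + (Z - 1*(-8)))² = (√2*√(-6) + (-15 - 1*(-8)))² = (√2*(I*√6) + (-15 + 8))² = (2*I*√3 - 7)² = (-7 + 2*I*√3)²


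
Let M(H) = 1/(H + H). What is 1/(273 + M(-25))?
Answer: 50/13649 ≈ 0.0036633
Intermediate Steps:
M(H) = 1/(2*H)
1/(273 + M(-25)) = 1/(273 + (½)/(-25)) = 1/(273 + (½)*(-1/25)) = 1/(273 - 1/50) = 1/(13649/50) = 50/13649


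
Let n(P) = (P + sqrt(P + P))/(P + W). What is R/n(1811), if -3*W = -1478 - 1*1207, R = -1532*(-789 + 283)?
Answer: 699223184/603 - 699223184*sqrt(3622)/1092033 ≈ 1.1210e+6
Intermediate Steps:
R = 775192 (R = -1532*(-506) = 775192)
W = 895 (W = -(-1478 - 1*1207)/3 = -(-1478 - 1207)/3 = -1/3*(-2685) = 895)
n(P) = (P + sqrt(2)*sqrt(P))/(895 + P) (n(P) = (P + sqrt(P + P))/(P + 895) = (P + sqrt(2*P))/(895 + P) = (P + sqrt(2)*sqrt(P))/(895 + P))
R/n(1811) = 775192/(((1811 + sqrt(2)*sqrt(1811))/(895 + 1811))) = 775192/(((1811 + sqrt(3622))/2706)) = 775192/(1811/2706 + sqrt(3622)/2706)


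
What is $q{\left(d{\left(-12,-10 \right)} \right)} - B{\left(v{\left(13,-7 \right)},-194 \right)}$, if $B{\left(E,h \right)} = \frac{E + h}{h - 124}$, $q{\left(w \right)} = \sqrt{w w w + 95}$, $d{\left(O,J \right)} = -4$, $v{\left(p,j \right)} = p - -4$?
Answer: $- \frac{59}{106} + \sqrt{31} \approx 5.0112$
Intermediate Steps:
$v{\left(p,j \right)} = 4 + p$ ($v{\left(p,j \right)} = p + 4 = 4 + p$)
$q{\left(w \right)} = \sqrt{95 + w^{3}}$ ($q{\left(w \right)} = \sqrt{w^{2} w + 95} = \sqrt{w^{3} + 95} = \sqrt{95 + w^{3}}$)
$B{\left(E,h \right)} = \frac{E + h}{-124 + h}$
$q{\left(d{\left(-12,-10 \right)} \right)} - B{\left(v{\left(13,-7 \right)},-194 \right)} = \sqrt{95 + \left(-4\right)^{3}} - \frac{\left(4 + 13\right) - 194}{-124 - 194} = \sqrt{95 - 64} - \frac{17 - 194}{-318} = \sqrt{31} - \left(- \frac{1}{318}\right) \left(-177\right) = \sqrt{31} - \frac{59}{106} = - \frac{59}{106} + \sqrt{31}$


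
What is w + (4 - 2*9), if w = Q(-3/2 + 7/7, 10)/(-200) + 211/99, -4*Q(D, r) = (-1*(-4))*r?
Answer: -23401/1980 ≈ -11.819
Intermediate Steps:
Q(D, r) = -r (Q(D, r) = -(-1*(-4))*r/4 = -r)
w = 4319/1980 (w = -1*10/(-200) + 211/99 = -10*(-1/200) + 211*(1/99) = 1/20 + 211/99 = 4319/1980 ≈ 2.1813)
w + (4 - 2*9) = 4319/1980 + (4 - 2*9) = 4319/1980 + (4 - 18) = 4319/1980 - 14 = -23401/1980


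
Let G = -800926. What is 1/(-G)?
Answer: 1/800926 ≈ 1.2486e-6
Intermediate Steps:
1/(-G) = 1/(-1*(-800926)) = 1/800926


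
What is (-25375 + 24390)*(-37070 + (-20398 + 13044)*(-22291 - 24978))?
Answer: -342365468660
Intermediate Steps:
(-25375 + 24390)*(-37070 + (-20398 + 13044)*(-22291 - 24978)) = -985*(-37070 - 7354*(-47269)) = -985*(-37070 + 347616226) = -985*347579156 = -342365468660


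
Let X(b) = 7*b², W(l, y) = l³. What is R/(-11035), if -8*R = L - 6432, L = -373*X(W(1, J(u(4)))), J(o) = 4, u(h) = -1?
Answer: -9043/88280 ≈ -0.10244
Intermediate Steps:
L = -2611 (L = -2611*(1³)² = -2611*1² = -2611 ≈ -2611.0)
R = 9043/8 (R = -(-2611 - 6432)/8 = -⅛*(-9043) = 9043/8 ≈ 1130.4)
R/(-11035) = (9043/8)/(-11035) = (9043/8)*(-1/11035) = -9043/88280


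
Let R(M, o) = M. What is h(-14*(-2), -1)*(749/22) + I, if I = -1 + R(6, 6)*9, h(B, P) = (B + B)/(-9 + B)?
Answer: 32049/209 ≈ 153.34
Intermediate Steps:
h(B, P) = 2*B/(-9 + B) (h(B, P) = (2*B)/(-9 + B) = 2*B/(-9 + B))
I = 53 (I = -1 + 6*9 = -1 + 54 = 53)
h(-14*(-2), -1)*(749/22) + I = (2*(-14*(-2))/(-9 - 14*(-2)))*(749/22) + 53 = (2*28/(-9 + 28))*(749*(1/22)) + 53 = (2*28/19)*(749/22) + 53 = (2*28*(1/19))*(749/22) + 53 = (56/19)*(749/22) + 53 = 20972/209 + 53 = 32049/209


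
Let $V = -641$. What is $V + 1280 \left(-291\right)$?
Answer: $-373121$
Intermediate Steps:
$V + 1280 \left(-291\right) = -641 + 1280 \left(-291\right) = -641 - 372480 = -373121$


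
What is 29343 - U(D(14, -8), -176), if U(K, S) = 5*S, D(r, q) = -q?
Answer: 30223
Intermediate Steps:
29343 - U(D(14, -8), -176) = 29343 - 5*(-176) = 29343 - 1*(-880) = 29343 + 880 = 30223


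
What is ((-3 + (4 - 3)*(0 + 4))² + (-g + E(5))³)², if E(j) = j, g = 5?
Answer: 1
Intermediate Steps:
((-3 + (4 - 3)*(0 + 4))² + (-g + E(5))³)² = ((-3 + (4 - 3)*(0 + 4))² + (-1*5 + 5)³)² = ((-3 + 1*4)² + (-5 + 5)³)² = ((-3 + 4)² + 0³)² = (1² + 0)² = (1 + 0)² = 1² = 1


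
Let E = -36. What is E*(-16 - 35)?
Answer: 1836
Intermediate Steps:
E*(-16 - 35) = -36*(-16 - 35) = -36*(-51) = 1836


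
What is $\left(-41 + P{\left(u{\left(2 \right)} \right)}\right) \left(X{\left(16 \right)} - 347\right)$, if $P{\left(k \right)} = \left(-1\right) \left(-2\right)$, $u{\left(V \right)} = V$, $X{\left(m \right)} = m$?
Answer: $12909$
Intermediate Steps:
$P{\left(k \right)} = 2$
$\left(-41 + P{\left(u{\left(2 \right)} \right)}\right) \left(X{\left(16 \right)} - 347\right) = \left(-41 + 2\right) \left(16 - 347\right) = \left(-39\right) \left(-331\right) = 12909$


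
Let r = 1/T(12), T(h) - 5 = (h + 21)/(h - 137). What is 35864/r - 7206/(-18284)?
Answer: 194098713671/1142750 ≈ 1.6985e+5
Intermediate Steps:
T(h) = 5 + (21 + h)/(-137 + h) (T(h) = 5 + (h + 21)/(h - 137) = 5 + (21 + h)/(-137 + h))
r = 125/592 (r = 1/(2*(-332 + 3*12)/(-137 + 12)) = 1/(2*(-332 + 36)/(-125)) = 1/(2*(-1/125)*(-296)) = 1/(592/125) = 125/592 ≈ 0.21115)
35864/r - 7206/(-18284) = 35864/(125/592) - 7206/(-18284) = 35864*(592/125) - 7206*(-1/18284) = 21231488/125 + 3603/9142 = 194098713671/1142750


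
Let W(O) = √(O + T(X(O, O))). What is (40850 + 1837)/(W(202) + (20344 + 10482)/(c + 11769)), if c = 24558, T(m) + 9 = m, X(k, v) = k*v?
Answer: -47801589946074/54100778893937 + 56331939206223*√40997/54100778893937 ≈ 209.94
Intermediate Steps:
T(m) = -9 + m
W(O) = √(-9 + O + O²) (W(O) = √(O + (-9 + O*O)) = √(O + (-9 + O²)) = √(-9 + O + O²))
(40850 + 1837)/(W(202) + (20344 + 10482)/(c + 11769)) = (40850 + 1837)/(√(-9 + 202 + 202²) + (20344 + 10482)/(24558 + 11769)) = 42687/(√(-9 + 202 + 40804) + 30826/36327) = 42687/(√40997 + 30826*(1/36327)) = 42687/(√40997 + 30826/36327) = 42687/(30826/36327 + √40997)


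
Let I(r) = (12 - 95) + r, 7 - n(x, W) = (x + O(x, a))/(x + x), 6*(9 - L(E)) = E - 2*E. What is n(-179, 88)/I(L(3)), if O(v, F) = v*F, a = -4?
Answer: -17/147 ≈ -0.11565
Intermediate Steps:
L(E) = 9 + E/6 (L(E) = 9 - (E - 2*E)/6 = 9 - (-1)*E/6 = 9 + E/6)
O(v, F) = F*v
n(x, W) = 17/2 (n(x, W) = 7 - (x - 4*x)/(x + x) = 7 - (-3*x)/(2*x) = 7 - (-3*x)*1/(2*x) = 7 - 1*(-3/2) = 7 + 3/2 = 17/2)
I(r) = -83 + r
n(-179, 88)/I(L(3)) = 17/(2*(-83 + (9 + (⅙)*3))) = 17/(2*(-83 + (9 + ½))) = 17/(2*(-83 + 19/2)) = 17/(2*(-147/2)) = (17/2)*(-2/147) = -17/147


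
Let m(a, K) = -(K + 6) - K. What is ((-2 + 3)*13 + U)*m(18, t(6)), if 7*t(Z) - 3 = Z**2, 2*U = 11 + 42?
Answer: -4740/7 ≈ -677.14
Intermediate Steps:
U = 53/2 (U = (11 + 42)/2 = (1/2)*53 = 53/2 ≈ 26.500)
t(Z) = 3/7 + Z**2/7
m(a, K) = -6 - 2*K (m(a, K) = -(6 + K) - K = (-6 - K) - K = -6 - 2*K)
((-2 + 3)*13 + U)*m(18, t(6)) = ((-2 + 3)*13 + 53/2)*(-6 - 2*(3/7 + (1/7)*6**2)) = (1*13 + 53/2)*(-6 - 2*(3/7 + (1/7)*36)) = (13 + 53/2)*(-6 - 2*(3/7 + 36/7)) = 79*(-6 - 2*39/7)/2 = 79*(-6 - 78/7)/2 = (79/2)*(-120/7) = -4740/7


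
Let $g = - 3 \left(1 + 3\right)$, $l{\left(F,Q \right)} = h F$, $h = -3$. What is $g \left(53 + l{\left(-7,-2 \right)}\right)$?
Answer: $-888$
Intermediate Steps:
$l{\left(F,Q \right)} = - 3 F$
$g = -12$ ($g = \left(-3\right) 4 = -12$)
$g \left(53 + l{\left(-7,-2 \right)}\right) = - 12 \left(53 - -21\right) = - 12 \left(53 + 21\right) = \left(-12\right) 74 = -888$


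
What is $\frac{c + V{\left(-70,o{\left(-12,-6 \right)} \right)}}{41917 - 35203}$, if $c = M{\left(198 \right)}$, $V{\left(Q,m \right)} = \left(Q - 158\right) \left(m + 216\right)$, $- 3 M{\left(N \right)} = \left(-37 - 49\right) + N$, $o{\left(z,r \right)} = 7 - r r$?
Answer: $- \frac{64010}{10071} \approx -6.3559$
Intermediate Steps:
$o{\left(z,r \right)} = 7 - r^{2}$
$M{\left(N \right)} = \frac{86}{3} - \frac{N}{3}$ ($M{\left(N \right)} = - \frac{\left(-37 - 49\right) + N}{3} = - \frac{-86 + N}{3} = \frac{86}{3} - \frac{N}{3}$)
$V{\left(Q,m \right)} = \left(-158 + Q\right) \left(216 + m\right)$
$c = - \frac{112}{3}$ ($c = \frac{86}{3} - 66 = - \frac{112}{3} \approx -37.333$)
$\frac{c + V{\left(-70,o{\left(-12,-6 \right)} \right)}}{41917 - 35203} = \frac{- \frac{112}{3} - \left(49248 + 228 \left(7 - \left(-6\right)^{2}\right)\right)}{41917 - 35203} = \frac{- \frac{112}{3} - \left(49248 + 228 \left(7 - 36\right)\right)}{6714} = \left(- \frac{112}{3} - \left(49248 + 228 \left(7 - 36\right)\right)\right) \frac{1}{6714} = \left(- \frac{112}{3} - 42636\right) \frac{1}{6714} = \left(- \frac{128020}{3}\right) \frac{1}{6714} = - \frac{64010}{10071}$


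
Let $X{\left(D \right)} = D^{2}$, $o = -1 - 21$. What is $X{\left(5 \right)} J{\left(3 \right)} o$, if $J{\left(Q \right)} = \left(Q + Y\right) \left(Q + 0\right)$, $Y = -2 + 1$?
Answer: $-3300$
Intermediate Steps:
$Y = -1$
$J{\left(Q \right)} = Q \left(-1 + Q\right)$ ($J{\left(Q \right)} = \left(Q - 1\right) \left(Q + 0\right) = \left(-1 + Q\right) Q = Q \left(-1 + Q\right)$)
$o = -22$ ($o = -1 - 21 = -22$)
$X{\left(5 \right)} J{\left(3 \right)} o = 5^{2} \cdot 3 \left(-1 + 3\right) \left(-22\right) = 25 \cdot 3 \cdot 2 \left(-22\right) = 25 \cdot 6 \left(-22\right) = 150 \left(-22\right) = -3300$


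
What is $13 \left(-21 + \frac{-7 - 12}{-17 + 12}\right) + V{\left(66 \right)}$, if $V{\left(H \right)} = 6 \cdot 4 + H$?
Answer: $- \frac{668}{5} \approx -133.6$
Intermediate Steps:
$V{\left(H \right)} = 24 + H$
$13 \left(-21 + \frac{-7 - 12}{-17 + 12}\right) + V{\left(66 \right)} = 13 \left(-21 + \frac{-7 - 12}{-17 + 12}\right) + \left(24 + 66\right) = 13 \left(-21 - \frac{19}{-5}\right) + 90 = 13 \left(-21 - - \frac{19}{5}\right) + 90 = 13 \left(-21 + \frac{19}{5}\right) + 90 = 13 \left(- \frac{86}{5}\right) + 90 = - \frac{1118}{5} + 90 = - \frac{668}{5}$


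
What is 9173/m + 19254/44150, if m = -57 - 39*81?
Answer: -171533543/70993200 ≈ -2.4162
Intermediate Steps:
m = -3216 (m = -57 - 3159 = -3216)
9173/m + 19254/44150 = 9173/(-3216) + 19254/44150 = 9173*(-1/3216) + 19254*(1/44150) = -9173/3216 + 9627/22075 = -171533543/70993200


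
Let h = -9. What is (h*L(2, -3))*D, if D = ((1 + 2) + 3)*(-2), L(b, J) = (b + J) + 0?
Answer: -108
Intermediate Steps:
L(b, J) = J + b (L(b, J) = (J + b) + 0 = J + b)
D = -12 (D = (3 + 3)*(-2) = 6*(-2) = -12)
(h*L(2, -3))*D = -9*(-3 + 2)*(-12) = -9*(-1)*(-12) = 9*(-12) = -108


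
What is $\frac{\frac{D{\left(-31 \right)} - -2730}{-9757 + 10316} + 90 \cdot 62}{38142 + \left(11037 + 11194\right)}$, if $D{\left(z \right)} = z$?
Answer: $\frac{3121919}{33748507} \approx 0.092505$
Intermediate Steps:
$\frac{\frac{D{\left(-31 \right)} - -2730}{-9757 + 10316} + 90 \cdot 62}{38142 + \left(11037 + 11194\right)} = \frac{\frac{-31 - -2730}{-9757 + 10316} + 90 \cdot 62}{38142 + \left(11037 + 11194\right)} = \frac{\frac{-31 + 2730}{559} + 5580}{38142 + 22231} = \frac{2699 \cdot \frac{1}{559} + 5580}{60373} = \left(\frac{2699}{559} + 5580\right) \frac{1}{60373} = \frac{3121919}{559} \cdot \frac{1}{60373} = \frac{3121919}{33748507}$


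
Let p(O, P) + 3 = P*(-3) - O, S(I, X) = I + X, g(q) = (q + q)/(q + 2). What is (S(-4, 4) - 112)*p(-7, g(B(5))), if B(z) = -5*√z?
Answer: 29792/121 + 6720*√5/121 ≈ 370.40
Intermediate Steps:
g(q) = 2*q/(2 + q) (g(q) = (2*q)/(2 + q) = 2*q/(2 + q))
p(O, P) = -3 - O - 3*P (p(O, P) = -3 + (P*(-3) - O) = -3 + (-3*P - O) = -3 + (-O - 3*P) = -3 - O - 3*P)
(S(-4, 4) - 112)*p(-7, g(B(5))) = ((-4 + 4) - 112)*(-3 - 1*(-7) - 6*(-5*√5)/(2 - 5*√5)) = (0 - 112)*(-3 + 7 - (-30)*√5/(2 - 5*√5)) = -112*(-3 + 7 + 30*√5/(2 - 5*√5)) = -112*(4 + 30*√5/(2 - 5*√5)) = -448 - 3360*√5/(2 - 5*√5)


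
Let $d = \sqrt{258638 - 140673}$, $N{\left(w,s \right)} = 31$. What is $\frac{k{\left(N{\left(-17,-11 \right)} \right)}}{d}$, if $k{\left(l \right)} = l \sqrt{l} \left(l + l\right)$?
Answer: $\frac{1922 \sqrt{3656915}}{117965} \approx 31.157$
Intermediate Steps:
$k{\left(l \right)} = 2 l^{\frac{5}{2}}$ ($k{\left(l \right)} = l^{\frac{3}{2}} \cdot 2 l = 2 l^{\frac{5}{2}}$)
$d = \sqrt{117965} \approx 343.46$
$\frac{k{\left(N{\left(-17,-11 \right)} \right)}}{d} = \frac{2 \cdot 31^{\frac{5}{2}}}{\sqrt{117965}} = 2 \cdot 961 \sqrt{31} \frac{\sqrt{117965}}{117965} = 1922 \sqrt{31} \frac{\sqrt{117965}}{117965} = \frac{1922 \sqrt{3656915}}{117965}$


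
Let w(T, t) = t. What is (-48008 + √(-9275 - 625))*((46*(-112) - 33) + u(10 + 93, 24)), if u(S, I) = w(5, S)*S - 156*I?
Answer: -80653440 + 50400*I*√11 ≈ -8.0653e+7 + 1.6716e+5*I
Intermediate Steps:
u(S, I) = S² - 156*I (u(S, I) = S*S - 156*I = S² - 156*I)
(-48008 + √(-9275 - 625))*((46*(-112) - 33) + u(10 + 93, 24)) = (-48008 + √(-9275 - 625))*((46*(-112) - 33) + ((10 + 93)² - 156*24)) = (-48008 + √(-9900))*((-5152 - 33) + (103² - 3744)) = (-48008 + 30*I*√11)*(-5185 + (10609 - 3744)) = (-48008 + 30*I*√11)*(-5185 + 6865) = (-48008 + 30*I*√11)*1680 = -80653440 + 50400*I*√11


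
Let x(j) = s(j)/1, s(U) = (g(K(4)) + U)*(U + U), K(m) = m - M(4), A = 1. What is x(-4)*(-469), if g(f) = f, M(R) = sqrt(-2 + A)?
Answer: -3752*I ≈ -3752.0*I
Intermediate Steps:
M(R) = I (M(R) = sqrt(-2 + 1) = sqrt(-1) = I)
K(m) = m - I
s(U) = 2*U*(4 + U - I) (s(U) = ((4 - I) + U)*(U + U) = (4 + U - I)*(2*U) = 2*U*(4 + U - I))
x(j) = 2*j*(4 + j - I) (x(j) = (2*j*(4 + j - I))/1 = (2*j*(4 + j - I))*1 = 2*j*(4 + j - I))
x(-4)*(-469) = (2*(-4)*(4 - 4 - I))*(-469) = (2*(-4)*(-I))*(-469) = (8*I)*(-469) = -3752*I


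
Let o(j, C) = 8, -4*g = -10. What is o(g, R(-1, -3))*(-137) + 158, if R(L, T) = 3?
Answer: -938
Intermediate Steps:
g = 5/2 (g = -¼*(-10) = 5/2 ≈ 2.5000)
o(g, R(-1, -3))*(-137) + 158 = 8*(-137) + 158 = -1096 + 158 = -938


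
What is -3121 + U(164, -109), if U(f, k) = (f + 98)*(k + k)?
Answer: -60237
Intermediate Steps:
U(f, k) = 2*k*(98 + f) (U(f, k) = (98 + f)*(2*k) = 2*k*(98 + f))
-3121 + U(164, -109) = -3121 + 2*(-109)*(98 + 164) = -3121 + 2*(-109)*262 = -3121 - 57116 = -60237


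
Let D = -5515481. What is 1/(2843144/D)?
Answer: -5515481/2843144 ≈ -1.9399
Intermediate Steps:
1/(2843144/D) = 1/(2843144/(-5515481)) = 1/(2843144*(-1/5515481)) = 1/(-2843144/5515481) = -5515481/2843144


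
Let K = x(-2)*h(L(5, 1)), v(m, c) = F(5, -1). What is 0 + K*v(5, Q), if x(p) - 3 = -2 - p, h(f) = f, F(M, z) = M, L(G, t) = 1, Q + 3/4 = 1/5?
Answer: 15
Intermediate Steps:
Q = -11/20 (Q = -¾ + 1/5 = -¾ + ⅕ = -11/20 ≈ -0.55000)
x(p) = 1 - p (x(p) = 3 + (-2 - p) = 1 - p)
v(m, c) = 5
K = 3 (K = (1 - 1*(-2))*1 = (1 + 2)*1 = 3*1 = 3)
0 + K*v(5, Q) = 0 + 3*5 = 0 + 15 = 15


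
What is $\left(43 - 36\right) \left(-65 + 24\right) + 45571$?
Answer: $45284$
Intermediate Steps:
$\left(43 - 36\right) \left(-65 + 24\right) + 45571 = 7 \left(-41\right) + 45571 = -287 + 45571 = 45284$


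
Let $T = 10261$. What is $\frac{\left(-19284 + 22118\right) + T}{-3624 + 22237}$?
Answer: $\frac{13095}{18613} \approx 0.70354$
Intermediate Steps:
$\frac{\left(-19284 + 22118\right) + T}{-3624 + 22237} = \frac{\left(-19284 + 22118\right) + 10261}{-3624 + 22237} = \frac{2834 + 10261}{18613} = 13095 \cdot \frac{1}{18613} = \frac{13095}{18613}$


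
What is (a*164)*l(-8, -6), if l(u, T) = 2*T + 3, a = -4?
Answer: 5904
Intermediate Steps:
l(u, T) = 3 + 2*T
(a*164)*l(-8, -6) = (-4*164)*(3 + 2*(-6)) = -656*(3 - 12) = -656*(-9) = 5904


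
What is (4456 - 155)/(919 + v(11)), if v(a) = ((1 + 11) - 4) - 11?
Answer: 4301/916 ≈ 4.6954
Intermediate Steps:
v(a) = -3 (v(a) = (12 - 4) - 11 = 8 - 11 = -3)
(4456 - 155)/(919 + v(11)) = (4456 - 155)/(919 - 3) = 4301/916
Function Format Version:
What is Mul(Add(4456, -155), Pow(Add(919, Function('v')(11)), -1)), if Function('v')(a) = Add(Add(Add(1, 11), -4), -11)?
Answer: Rational(4301, 916) ≈ 4.6954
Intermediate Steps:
Function('v')(a) = -3 (Function('v')(a) = Add(Add(12, -4), -11) = Add(8, -11) = -3)
Mul(Add(4456, -155), Pow(Add(919, Function('v')(11)), -1)) = Mul(Add(4456, -155), Pow(Add(919, -3), -1)) = Mul(4301, Pow(916, -1)) = Mul(4301, Rational(1, 916)) = Rational(4301, 916)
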